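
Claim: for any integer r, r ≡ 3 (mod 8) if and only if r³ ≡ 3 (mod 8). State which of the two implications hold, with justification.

Both directions hold; the statement is true.

(→) Suppose r ≡ 3 (mod 8). Write r = 8j + 3. Then (8j + 3)³ = 512j³ + 576j² + 216j + 27 = 8(64j³ + 72j² + 27j + 3) + 3, so r³ ≡ 3 (mod 8).

(←) For the converse, argue contrapositively. If r ≢ 3 (mod 8), then r is congruent to one of 0, 1, 2, 4, 5, 6, 7 modulo 8, and these give r³ ≡ 0, 1, 0, 0, 5, 0, 7 respectively — never 3.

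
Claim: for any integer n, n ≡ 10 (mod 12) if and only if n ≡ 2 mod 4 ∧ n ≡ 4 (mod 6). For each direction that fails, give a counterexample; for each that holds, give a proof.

Both directions hold.

[⇐] If n ≡ 2 (mod 4) and n ≡ 4 (mod 6), then by the Chinese remainder theorem n ≡ 10 (mod 12). This is exactly n ≡ 10 (mod 12).

[⇒] Suppose n ≡ 10 (mod 12); write n = 12j + 10. Since 4 ∣ 12, reducing mod 4 gives n ≡ 10 ≡ 2 (mod 4); since 6 ∣ 12, reducing mod 6 gives n ≡ 10 ≡ 4 (mod 6).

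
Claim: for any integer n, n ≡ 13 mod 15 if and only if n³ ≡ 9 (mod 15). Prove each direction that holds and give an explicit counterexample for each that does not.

(⟹) This fails: take n = 13. Then 13 ≡ 13 (mod 15), but 13³ = 2197 ≡ 7 (mod 15), not 9.

(⟸) This fails: take n = 9. Then 9³ = 729 ≡ 9 (mod 15), yet 9 ≡ 9 (mod 15), not 13.

Both directions fail.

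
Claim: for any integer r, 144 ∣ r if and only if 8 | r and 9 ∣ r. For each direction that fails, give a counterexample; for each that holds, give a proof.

(⟹) If 144 ∣ r, write r = 144q. Since 144 = 18·8, r = 8·(18q), so 8 ∣ r; and since 144 = 16·9, r = 9·(16q), so 9 ∣ r.

(⟸) This fails: take r = 72. Both 8 ∣ 72 and 9 ∣ 72, yet 72 is not a multiple of 144 (since 72 = 0·144 + 72), so 144 ∤ 72.

Only the forward implication holds.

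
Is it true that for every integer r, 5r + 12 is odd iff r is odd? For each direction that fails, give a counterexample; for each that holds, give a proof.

Forward direction. Suppose 5r + 12 is odd. Since 5 is odd, 5r and r have the same parity, so 5r + 12 ≡ r + 12 (mod 2). As 12 is even, 5r + 12 is odd exactly when r is odd. Thus r is odd.

Converse. Suppose r is odd; write r = 2j + 1. Then 5r + 12 = 5·(2j + 1) + 12 = 2·5j + 17, which is odd.

Both implications hold.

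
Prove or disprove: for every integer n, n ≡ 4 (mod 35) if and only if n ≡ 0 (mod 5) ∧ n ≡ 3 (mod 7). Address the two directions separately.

Neither implication holds.

Forward direction. This fails: n = 4 gives 4 ≡ 4 (mod 35) but 4 ≡ 4 (mod 5), so the conjunction on the right does not hold.

Converse. This fails: n = 10 satisfies both congruences on the right (10 ≡ 0 mod 5 and 10 ≡ 3 mod 7) yet 10 ≡ 10 (mod 35), not 4.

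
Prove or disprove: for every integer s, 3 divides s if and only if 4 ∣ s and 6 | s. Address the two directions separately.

(⟹) This fails: take s = 3. Certainly 3 ∣ 3, but 4 ∤ 3.

(⟸) Suppose 4 ∣ s and 6 ∣ s. Any common multiple of 4 and 6 is a multiple of their lcm; here lcm(4, 6) = 4·6/gcd(4, 6) = 24/2 = 12, so 12 ∣ s. Since 3 ∣ 12, it follows that 3 ∣ s.

Not equivalent: only (⇐) holds.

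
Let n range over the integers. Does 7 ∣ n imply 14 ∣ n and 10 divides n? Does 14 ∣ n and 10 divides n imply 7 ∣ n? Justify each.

Only the reverse direction holds.

[⇒] This fails: take n = 7. Certainly 7 ∣ 7, but 14 ∤ 7.

[⇐] Suppose 14 ∣ n and 10 ∣ n. Any common multiple of 14 and 10 is a multiple of their lcm; here lcm(14, 10) = 14·10/gcd(14, 10) = 140/2 = 70, so 70 ∣ n. Since 7 ∣ 70, it follows that 7 ∣ n.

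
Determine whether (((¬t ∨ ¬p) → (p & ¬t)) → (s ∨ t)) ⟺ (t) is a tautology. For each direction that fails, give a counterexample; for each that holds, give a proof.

(⇐) Assume the antecedent. If p is true, the antecedent forces (p = T, s = F, t = T) or (p = T, s = T, t = T), and the consequent holds there. If p is false, the consequent reduces to true regardless of the other variables. Either way the consequent holds.

(⇒) This fails. Under p = F, s = F, t = F, the left side is true but the right side is false.

Only the converse holds.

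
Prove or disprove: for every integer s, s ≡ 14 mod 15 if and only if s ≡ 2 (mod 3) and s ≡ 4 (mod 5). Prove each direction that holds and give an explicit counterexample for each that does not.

Equivalent; both directions hold.

(←) If s ≡ 2 (mod 3) and s ≡ 4 (mod 5), then by the Chinese remainder theorem s ≡ 14 (mod 15). This is exactly s ≡ 14 (mod 15).

(→) Suppose s ≡ 14 (mod 15); write s = 15j + 14. Since 3 ∣ 15, reducing mod 3 gives s ≡ 14 ≡ 2 (mod 3); since 5 ∣ 15, reducing mod 5 gives s ≡ 14 ≡ 4 (mod 5).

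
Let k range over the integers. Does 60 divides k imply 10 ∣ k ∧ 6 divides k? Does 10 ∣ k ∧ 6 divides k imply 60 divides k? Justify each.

(→) If 60 ∣ k, write k = 60q. Since 60 = 6·10, k = 10·(6q), so 10 ∣ k; and since 60 = 10·6, k = 6·(10q), so 6 ∣ k.

(←) This fails: take k = 30. Both 10 ∣ 30 and 6 ∣ 30, yet 30 is not a multiple of 60 (since 30 = 0·60 + 30), so 60 ∤ 30.

Only the forward implication holds.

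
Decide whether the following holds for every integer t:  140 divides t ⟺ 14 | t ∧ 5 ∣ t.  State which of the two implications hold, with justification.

The forward direction holds; the converse fails.

(→) If 140 ∣ t, write t = 140q. Since 140 = 10·14, t = 14·(10q), so 14 ∣ t; and since 140 = 28·5, t = 5·(28q), so 5 ∣ t.

(←) This fails: take t = 70. Both 14 ∣ 70 and 5 ∣ 70, yet 70 is not a multiple of 140 (since 70 = 0·140 + 70), so 140 ∤ 70.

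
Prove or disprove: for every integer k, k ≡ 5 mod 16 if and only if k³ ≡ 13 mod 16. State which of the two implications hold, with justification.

(⇐) Suppose k³ ≡ 13 (mod 16). The only residue r in {0, …, 15} with r³ ≡ 13 (mod 16) is r = 5, so k ≡ 5 (mod 16).

(⇒) Suppose k ≡ 5 mod 16. Write k = 16j + 5. Then (16j + 5)³ = 4096j³ + 3840j² + 1200j + 125 = 16(256j³ + 240j² + 75j + 7) + 13, so k³ ≡ 13 (mod 16).

Both directions hold; the statement is true.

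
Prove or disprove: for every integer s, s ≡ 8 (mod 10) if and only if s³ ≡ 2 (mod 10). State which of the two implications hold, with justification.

[⇒] Suppose s ≡ 8 (mod 10). Write s = 10j + 8. Then (10j + 8)³ = 1000j³ + 2400j² + 1920j + 512 = 10(100j³ + 240j² + 192j + 51) + 2, so s³ ≡ 2 (mod 10).

[⇐] Conversely, suppose s³ ≡ 2 (mod 10). The only residue r in {0, …, 9} with r³ ≡ 2 (mod 10) is r = 8, so s ≡ 8 (mod 10).

Both directions hold; the statement is true.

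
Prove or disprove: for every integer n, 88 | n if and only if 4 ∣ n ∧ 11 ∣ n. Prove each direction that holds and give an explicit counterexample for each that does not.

Only the forward implication holds.

(⟹) If 88 ∣ n, write n = 88q. Since 88 = 22·4, n = 4·(22q), so 4 ∣ n; and since 88 = 8·11, n = 11·(8q), so 11 ∣ n.

(⟸) This fails: take n = 44. Both 4 ∣ 44 and 11 ∣ 44, yet 44 is not a multiple of 88 (since 44 = 0·88 + 44), so 88 ∤ 44.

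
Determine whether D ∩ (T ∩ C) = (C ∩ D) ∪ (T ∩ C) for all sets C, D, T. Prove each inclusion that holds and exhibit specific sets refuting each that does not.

Only the forward inclusion holds.

(⊇) This inclusion fails. Take C = {1}, D = {1}, T = ∅; then 1 ∈ (C ∩ D) ∪ (T ∩ C) but 1 ∉ D ∩ (T ∩ C).

(⊆) Let x ∈ D ∩ (T ∩ C). Then x ∈ C ∩ D ∩ T, from which x ∈ (C ∩ D) ∪ (T ∩ C).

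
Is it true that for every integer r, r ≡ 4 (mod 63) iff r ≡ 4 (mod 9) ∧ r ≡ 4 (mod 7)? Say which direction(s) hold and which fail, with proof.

The biconditional holds.

Converse. If r ≡ 4 (mod 9) and r ≡ 4 (mod 7), then by the Chinese remainder theorem r ≡ 4 (mod 63). This is exactly r ≡ 4 (mod 63).

Forward direction. Suppose r ≡ 4 (mod 63); write r = 63j + 4. Since 9 ∣ 63, reducing mod 9 gives r ≡ 4 (mod 9); since 7 ∣ 63, reducing mod 7 gives r ≡ 4 (mod 7).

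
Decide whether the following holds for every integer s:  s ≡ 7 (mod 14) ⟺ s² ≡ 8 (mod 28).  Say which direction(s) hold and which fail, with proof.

Neither implication holds.

(⟹) This fails: take s = 7. Then 7 ≡ 7 (mod 14), but 7² = 49 ≡ 21 (mod 28), not 8.

(⟸) This fails: take s = 6. Then 6² = 36 ≡ 8 (mod 28), yet 6 ≡ 6 (mod 14), not 7.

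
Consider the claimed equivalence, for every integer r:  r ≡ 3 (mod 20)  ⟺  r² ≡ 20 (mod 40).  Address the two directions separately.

Both directions fail.

(⟹) This fails: take r = 3. Then 3 ≡ 3 (mod 20), but 3² = 9 ≡ 9 (mod 40), not 20.

(⟸) This fails: take r = 10. Then 10² = 100 ≡ 20 (mod 40), yet 10 ≡ 10 (mod 20), not 3.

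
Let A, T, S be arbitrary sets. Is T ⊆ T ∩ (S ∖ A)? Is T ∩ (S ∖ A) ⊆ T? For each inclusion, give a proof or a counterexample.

Forward inclusion. This inclusion fails. Take A = ∅, T = {1}, S = ∅; then 1 ∈ T but 1 ∉ T ∩ (S ∖ A).

Reverse inclusion. Let x ∈ T ∩ (S ∖ A). Then x ∈ T ∩ S and x ∉ A, from which x ∈ T.

Only the reverse inclusion holds.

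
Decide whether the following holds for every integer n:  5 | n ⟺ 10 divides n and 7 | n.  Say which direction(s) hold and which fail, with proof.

(⟹) This fails: take n = 5. Certainly 5 ∣ 5, but 10 ∤ 5.

(⟸) Suppose 10 ∣ n and 7 ∣ n. Any common multiple of 10 and 7 is a multiple of their lcm; here gcd(10, 7) = 1, so lcm(10, 7) = 10·7 = 70, so 70 ∣ n. Since 5 ∣ 70, it follows that 5 ∣ n.

(⇒) fails; (⇐) holds.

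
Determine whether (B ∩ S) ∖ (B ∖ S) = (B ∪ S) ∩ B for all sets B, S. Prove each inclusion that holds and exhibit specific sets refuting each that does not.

(⟹) Let x ∈ (B ∩ S) ∖ (B ∖ S). Then x ∈ B ∩ S, from which x ∈ (B ∪ S) ∩ B.

(⟸) This inclusion fails. Take B = {1}, S = ∅; then 1 ∈ (B ∪ S) ∩ B but 1 ∉ (B ∩ S) ∖ (B ∖ S).

The sets are not equal: only the forward inclusion holds.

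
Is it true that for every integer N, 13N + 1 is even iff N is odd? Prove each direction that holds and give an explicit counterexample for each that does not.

Both directions hold.

(⇐) Suppose N is odd; write N = 2j + 1. Then 13N + 1 = 13·(2j + 1) + 1 = 2·13j + 14, which is even.

(⇒) Suppose 13N + 1 is even. Since 13 is odd, 13N and N have the same parity, so 13N + 1 ≡ N + 1 (mod 2). As 1 is odd, 13N + 1 is even exactly when N is odd. Thus N is odd.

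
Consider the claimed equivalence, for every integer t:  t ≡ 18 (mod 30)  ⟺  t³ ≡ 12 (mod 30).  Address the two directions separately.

The biconditional holds.

Forward direction. Suppose t ≡ 18 (mod 30). Write t = 30j + 18. Then (30j + 18)³ = 27000j³ + 48600j² + 29160j + 5832 = 30(900j³ + 1620j² + 972j + 194) + 12, so t³ ≡ 12 (mod 30).

Converse. Suppose t³ ≡ 12 (mod 30). The only residue r in {0, …, 29} with r³ ≡ 12 (mod 30) is r = 18, so t ≡ 18 (mod 30).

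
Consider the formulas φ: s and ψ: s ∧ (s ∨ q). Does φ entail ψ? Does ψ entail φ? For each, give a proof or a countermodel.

Both implications hold.

(⇐) Assume the antecedent. If s is true, s reduces to true regardless of the other variables. If s is false, the antecedent cannot hold. Either way s holds.

(⇒) Assume the antecedent. If s is true, s ∧ (s ∨ q) reduces to true regardless of the other variables. If s is false, the antecedent cannot hold. Either way s ∧ (s ∨ q) holds.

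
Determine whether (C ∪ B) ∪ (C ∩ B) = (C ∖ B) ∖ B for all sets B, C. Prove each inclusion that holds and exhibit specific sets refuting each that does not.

(⊆) This inclusion fails. Take B = {1}, C = ∅; then 1 ∈ (C ∪ B) ∪ (C ∩ B) but 1 ∉ (C ∖ B) ∖ B.

(⊇) Let x ∈ (C ∖ B) ∖ B. Then x ∈ C and x ∉ B, from which x ∈ (C ∪ B) ∪ (C ∩ B).

The sets are not equal: only the reverse inclusion holds.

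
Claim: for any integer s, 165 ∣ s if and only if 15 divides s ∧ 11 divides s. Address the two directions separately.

Both implications hold.

(⟸) Suppose 15 ∣ s and 11 ∣ s. Any common multiple of 15 and 11 is a multiple of their lcm; here gcd(15, 11) = 1, so lcm(15, 11) = 15·11 = 165, so 165 ∣ s.

(⟹) If 165 ∣ s, write s = 165q. Since 165 = 11·15, s = 15·(11q), so 15 ∣ s; and since 165 = 15·11, s = 11·(15q), so 11 ∣ s.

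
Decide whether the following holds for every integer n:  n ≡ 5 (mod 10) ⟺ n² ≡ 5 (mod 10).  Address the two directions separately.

(⟹) Suppose n ≡ 5 (mod 10). Write n = 10j + 5. Then (10j + 5)² = 100j² + 100j + 25 = 10(10j² + 10j + 2) + 5, so n² ≡ 5 (mod 10).

(⟸) For the converse, argue contrapositively. If n ≢ 5 (mod 10), then n is congruent to one of 0, 1, 2, 3, 4, 6, 7, 8, 9 modulo 10, and these give n² ≡ 0, 1, 4, 9, 6, 6, 9, 4, 1 respectively — never 5.

Both directions hold; the statement is true.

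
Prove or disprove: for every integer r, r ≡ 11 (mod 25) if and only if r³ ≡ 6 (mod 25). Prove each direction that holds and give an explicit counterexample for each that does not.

(⇒) Suppose r ≡ 11 (mod 25). Write r = 25j + 11. Then (25j + 11)³ = 15625j³ + 20625j² + 9075j + 1331 = 25(625j³ + 825j² + 363j + 53) + 6, so r³ ≡ 6 (mod 25).

(⇐) Conversely, suppose r³ ≡ 6 (mod 25). The only residue r in {0, …, 24} with r³ ≡ 6 (mod 25) is r = 11, so r ≡ 11 (mod 25).

Both implications hold.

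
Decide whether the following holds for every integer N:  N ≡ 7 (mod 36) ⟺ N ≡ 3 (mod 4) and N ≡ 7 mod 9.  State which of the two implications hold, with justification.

Both implications hold.

(⟹) Suppose N ≡ 7 (mod 36); write N = 36j + 7. Since 4 ∣ 36, reducing mod 4 gives N ≡ 7 ≡ 3 (mod 4); since 9 ∣ 36, reducing mod 9 gives N ≡ 7 (mod 9).

(⟸) Conversely, if N ≡ 3 (mod 4) and N ≡ 7 (mod 9), then by the Chinese remainder theorem N ≡ 7 (mod 36). This is exactly N ≡ 7 (mod 36).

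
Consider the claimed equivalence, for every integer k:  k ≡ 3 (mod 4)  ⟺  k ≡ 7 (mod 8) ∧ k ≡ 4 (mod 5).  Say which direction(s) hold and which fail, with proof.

The forward direction fails; the converse holds.

(⟹) This fails: k = 3 gives 3 ≡ 3 (mod 4) but 3 ≡ 3 (mod 8), so the conjunction on the right does not hold.

(⟸) Conversely, if k ≡ 7 (mod 8) and k ≡ 4 (mod 5), then by the Chinese remainder theorem k ≡ 39 (mod 40). Since 39 ≡ 3 (mod 4) and 4 ∣ 40, we get k ≡ 3 (mod 4).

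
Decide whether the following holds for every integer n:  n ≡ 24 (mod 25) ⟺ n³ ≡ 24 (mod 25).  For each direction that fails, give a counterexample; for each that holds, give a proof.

Both directions hold; the statement is true.

(⟹) Suppose n ≡ 24 (mod 25). Write n = 25j + 24. Then (25j + 24)³ = 15625j³ + 45000j² + 43200j + 13824 = 25(625j³ + 1800j² + 1728j + 552) + 24, so n³ ≡ 24 (mod 25).

(⟸) Conversely, suppose n³ ≡ 24 (mod 25). The only residue r in {0, …, 24} with r³ ≡ 24 (mod 25) is r = 24, so n ≡ 24 (mod 25).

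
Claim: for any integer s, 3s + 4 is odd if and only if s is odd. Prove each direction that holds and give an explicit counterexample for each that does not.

(⇒) Suppose 3s + 4 is odd. Since 3 is odd, 3s and s have the same parity, so 3s + 4 ≡ s + 4 (mod 2). As 4 is even, 3s + 4 is odd exactly when s is odd. Thus s is odd.

(⇐) Conversely, suppose s is odd; write s = 2j + 1. Then 3s + 4 = 3·(2j + 1) + 4 = 2·3j + 7, which is odd.

Both directions hold.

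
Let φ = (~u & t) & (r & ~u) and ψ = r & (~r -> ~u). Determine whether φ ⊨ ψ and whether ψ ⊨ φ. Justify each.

Forward direction. Assume the antecedent. If u is true, the antecedent cannot hold. If u is false, the antecedent forces (u = F, r = T, t = T), and r & (~r -> ~u) holds there. Either way r & (~r -> ~u) holds.

Converse. This fails. Under u = F, r = T, t = F, the left side is false but the right side is true.

Only the forward direction holds.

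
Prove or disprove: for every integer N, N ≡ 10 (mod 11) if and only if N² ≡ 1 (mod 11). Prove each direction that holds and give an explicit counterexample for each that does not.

Only the forward direction holds.

(⟸) This fails: take N = 1. Then 1² = 1 ≡ 1 (mod 11), yet 1 ≡ 1 (mod 11), not 10.

(⟹) Suppose N ≡ 10 (mod 11). Write N = 11j + 10. Then (11j + 10)² = 121j² + 220j + 100 = 11(11j² + 20j + 9) + 1, so N² ≡ 1 (mod 11).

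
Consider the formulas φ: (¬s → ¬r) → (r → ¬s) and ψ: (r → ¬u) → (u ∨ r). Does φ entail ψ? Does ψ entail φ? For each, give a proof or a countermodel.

Both directions fail.

Forward direction. This fails. Under r = F, u = F, s = F, the left side is true but the right side is false.

Converse. This fails. Under r = T, u = F, s = T, the left side is false but the right side is true.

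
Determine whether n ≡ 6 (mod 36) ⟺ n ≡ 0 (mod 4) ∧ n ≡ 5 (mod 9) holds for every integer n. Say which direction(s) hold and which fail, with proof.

(⇒) This fails: n = 6 gives 6 ≡ 6 (mod 36) but 6 ≡ 2 (mod 4), so the conjunction on the right does not hold.

(⇐) This fails: n = 32 satisfies both congruences on the right (32 ≡ 0 mod 4 and 32 ≡ 5 mod 9) yet 32 ≡ 32 (mod 36), not 6.

Neither implication holds.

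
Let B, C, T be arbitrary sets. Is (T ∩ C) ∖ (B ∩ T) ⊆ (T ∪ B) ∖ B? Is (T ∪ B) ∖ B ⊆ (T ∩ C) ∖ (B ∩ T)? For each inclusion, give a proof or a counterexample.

(⟹) Let x ∈ (T ∩ C) ∖ (B ∩ T). Then x ∈ C ∩ T and x ∉ B, from which x ∈ (T ∪ B) ∖ B.

(⟸) This inclusion fails. Take B = ∅, C = ∅, T = {1}; then 1 ∈ (T ∪ B) ∖ B but 1 ∉ (T ∩ C) ∖ (B ∩ T).

The sets are not equal: only the forward inclusion holds.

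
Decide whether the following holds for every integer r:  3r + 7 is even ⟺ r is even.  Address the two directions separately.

(⇒) This fails: r = 3 gives 3r + 7 = 16, which is even, but 3 is odd, not even.

(⇐) This also fails: r = 2 is even, but 3r + 7 = 13 is odd, not even.

Neither direction holds.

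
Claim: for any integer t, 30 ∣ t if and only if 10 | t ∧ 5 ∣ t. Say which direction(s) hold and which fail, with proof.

(→) If 30 ∣ t, write t = 30q. Since 30 = 3·10, t = 10·(3q), so 10 ∣ t; and since 30 = 6·5, t = 5·(6q), so 5 ∣ t.

(←) This fails: take t = 10. Both 10 ∣ 10 and 5 ∣ 10, yet 10 is not a multiple of 30 (since 10 = 0·30 + 10), so 30 ∤ 10.

(⇒) holds; (⇐) fails.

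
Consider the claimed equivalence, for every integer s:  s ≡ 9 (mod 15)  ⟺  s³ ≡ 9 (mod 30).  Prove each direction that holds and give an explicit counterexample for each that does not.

Only the converse holds.

(→) This fails: take s = 24. Then 24 ≡ 9 (mod 15), but 24³ = 13824 ≡ 24 (mod 30), not 9.

(←) Conversely, the residues r modulo 30 with r³ ≡ 9 (mod 30) are exactly {9}, and each is ≡ 9 (mod 15).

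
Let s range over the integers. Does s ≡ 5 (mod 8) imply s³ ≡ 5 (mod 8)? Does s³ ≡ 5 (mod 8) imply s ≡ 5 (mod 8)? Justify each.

(⟹) Suppose s ≡ 5 (mod 8). Write s = 8j + 5. Then (8j + 5)³ = 512j³ + 960j² + 600j + 125 = 8(64j³ + 120j² + 75j + 15) + 5, so s³ ≡ 5 (mod 8).

(⟸) For the converse, argue contrapositively. If s ≢ 5 (mod 8), then s is congruent to one of 0, 1, 2, 3, 4, 6, 7 modulo 8, and these give s³ ≡ 0, 1, 0, 3, 0, 0, 7 respectively — never 5.

Both directions hold.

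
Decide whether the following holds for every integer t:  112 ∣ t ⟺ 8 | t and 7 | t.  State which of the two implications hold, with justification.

Forward direction. If 112 ∣ t, write t = 112q. Since 112 = 14·8, t = 8·(14q), so 8 ∣ t; and since 112 = 16·7, t = 7·(16q), so 7 ∣ t.

Converse. This fails: take t = 56. Both 8 ∣ 56 and 7 ∣ 56, yet 56 is not a multiple of 112 (since 56 = 0·112 + 56), so 112 ∤ 56.

(⇒) holds; (⇐) fails.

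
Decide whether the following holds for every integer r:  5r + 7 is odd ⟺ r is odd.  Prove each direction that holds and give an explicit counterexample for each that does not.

(⇒) This fails: r = 4 gives 5r + 7 = 27, which is odd, but 4 is even, not odd.

(⇐) This also fails: r = 7 is odd, but 5r + 7 = 42 is even, not odd.

(⇒) fails and (⇐) fails.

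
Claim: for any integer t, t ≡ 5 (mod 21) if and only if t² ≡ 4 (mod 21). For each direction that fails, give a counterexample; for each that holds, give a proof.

(⟹) Suppose t ≡ 5 (mod 21). Write t = 21j + 5. Then (21j + 5)² = 441j² + 210j + 25 = 21(21j² + 10j + 1) + 4, so t² ≡ 4 (mod 21).

(⟸) This fails: take t = 2. Then 2² = 4 ≡ 4 (mod 21), yet 2 ≡ 2 (mod 21), not 5.

(⇒) holds; (⇐) fails.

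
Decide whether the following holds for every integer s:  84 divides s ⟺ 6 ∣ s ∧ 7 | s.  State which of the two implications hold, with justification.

Only the forward implication holds.

Forward direction. If 84 ∣ s, write s = 84q. Since 84 = 14·6, s = 6·(14q), so 6 ∣ s; and since 84 = 12·7, s = 7·(12q), so 7 ∣ s.

Converse. This fails: take s = 42. Both 6 ∣ 42 and 7 ∣ 42, yet 42 is not a multiple of 84 (since 42 = 0·84 + 42), so 84 ∤ 42.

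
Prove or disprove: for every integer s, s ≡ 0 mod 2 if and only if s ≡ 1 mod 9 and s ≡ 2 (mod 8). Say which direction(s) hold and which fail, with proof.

The forward direction fails; the converse holds.

(⇒) This fails: s = 0 gives 0 ≡ 0 (mod 2) but 0 ≡ 0 (mod 9), so the conjunction on the right does not hold.

(⇐) Conversely, if s ≡ 1 (mod 9) and s ≡ 2 (mod 8), then by the Chinese remainder theorem s ≡ 10 (mod 72). Since 10 ≡ 0 (mod 2) and 2 ∣ 72, we get s ≡ 0 (mod 2).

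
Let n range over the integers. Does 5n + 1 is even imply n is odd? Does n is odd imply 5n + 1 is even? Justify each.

The biconditional holds.

(→) Suppose 5n + 1 is even. Since 5 is odd, 5n and n have the same parity, so 5n + 1 ≡ n + 1 (mod 2). As 1 is odd, 5n + 1 is even exactly when n is odd. Thus n is odd.

(←) Conversely, suppose n is odd; write n = 2j + 1. Then 5n + 1 = 5·(2j + 1) + 1 = 2·5j + 6, which is even.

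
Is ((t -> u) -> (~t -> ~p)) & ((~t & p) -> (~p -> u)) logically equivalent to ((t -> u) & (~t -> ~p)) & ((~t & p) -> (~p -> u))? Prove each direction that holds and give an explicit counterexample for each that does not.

The forward direction fails; the converse holds.

(→) This fails. Under p = F, t = T, u = F, the left side is true but the right side is false.

(←) Assume the antecedent. If p is true, the antecedent forces (p = T, t = T, u = T), and the consequent holds there. If p is false, the consequent reduces to true regardless of the other variables. Either way the consequent holds.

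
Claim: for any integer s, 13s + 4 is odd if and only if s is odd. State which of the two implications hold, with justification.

(⟸) Suppose s is odd; write s = 2j + 1. Then 13s + 4 = 13·(2j + 1) + 4 = 2·13j + 17, which is odd.

(⟹) Suppose 13s + 4 is odd. Since 13 is odd, 13s and s have the same parity, so 13s + 4 ≡ s + 4 (mod 2). As 4 is even, 13s + 4 is odd exactly when s is odd. Thus s is odd.

Equivalent; both directions hold.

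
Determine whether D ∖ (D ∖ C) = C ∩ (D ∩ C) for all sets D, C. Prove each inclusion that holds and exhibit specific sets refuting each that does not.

(⊆) Let x ∈ D ∖ (D ∖ C). Then x ∈ D ∩ C, from which x ∈ C ∩ (D ∩ C).

(⊇) Let x ∈ C ∩ (D ∩ C). Then x ∈ D ∩ C, from which x ∈ D ∖ (D ∖ C).

Both inclusions hold.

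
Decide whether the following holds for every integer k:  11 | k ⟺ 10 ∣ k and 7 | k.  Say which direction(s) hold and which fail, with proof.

(⟹) This fails: take k = 11. Certainly 11 ∣ 11, but 10 ∤ 11.

(⟸) This fails: take k = 70. Both 10 ∣ 70 and 7 ∣ 70, yet 70 is not a multiple of 11 (since 70 = 6·11 + 4), so 11 ∤ 70.

(⇒) fails and (⇐) fails.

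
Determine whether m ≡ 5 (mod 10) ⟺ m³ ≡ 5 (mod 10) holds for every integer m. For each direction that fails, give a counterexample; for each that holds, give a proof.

(→) Suppose m ≡ 5 (mod 10). Write m = 10j + 5. Then (10j + 5)³ = 1000j³ + 1500j² + 750j + 125 = 10(100j³ + 150j² + 75j + 12) + 5, so m³ ≡ 5 (mod 10).

(←) Conversely, suppose m³ ≡ 5 (mod 10). The only residue r in {0, …, 9} with r³ ≡ 5 (mod 10) is r = 5, so m ≡ 5 (mod 10).

Both directions hold; the statement is true.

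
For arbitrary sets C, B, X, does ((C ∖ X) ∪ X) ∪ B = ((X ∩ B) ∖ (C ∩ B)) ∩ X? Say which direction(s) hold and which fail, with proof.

Forward inclusion. This inclusion fails. Take C = {1}, B = ∅, X = ∅; then 1 ∈ ((C ∖ X) ∪ X) ∪ B but 1 ∉ ((X ∩ B) ∖ (C ∩ B)) ∩ X.

Reverse inclusion. Let x ∈ ((X ∩ B) ∖ (C ∩ B)) ∩ X. Then x ∈ B ∩ X and x ∉ C, from which x ∈ ((C ∖ X) ∪ X) ∪ B.

Only the reverse inclusion holds.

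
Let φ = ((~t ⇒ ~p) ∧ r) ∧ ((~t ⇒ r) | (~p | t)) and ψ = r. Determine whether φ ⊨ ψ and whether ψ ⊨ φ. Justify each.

Only the forward implication holds.

(←) This fails. Under t = F, p = T, r = T, the left side is false but the right side is true.

(→) Assume the antecedent. If t is true, the antecedent forces (t = T, p = F, r = T) or (t = T, p = T, r = T), and r holds there. If t is false, the antecedent forces (t = F, p = F, r = T), and r holds there. Either way r holds.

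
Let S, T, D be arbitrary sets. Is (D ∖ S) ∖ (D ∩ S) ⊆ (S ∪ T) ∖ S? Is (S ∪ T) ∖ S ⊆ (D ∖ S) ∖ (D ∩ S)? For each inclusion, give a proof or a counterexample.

(⊆) This inclusion fails. Take S = ∅, T = ∅, D = {1}; then 1 ∈ (D ∖ S) ∖ (D ∩ S) but 1 ∉ (S ∪ T) ∖ S.

(⊇) This inclusion fails. Take S = ∅, T = {1}, D = ∅; then 1 ∈ (S ∪ T) ∖ S but 1 ∉ (D ∖ S) ∖ (D ∩ S).

Neither inclusion holds.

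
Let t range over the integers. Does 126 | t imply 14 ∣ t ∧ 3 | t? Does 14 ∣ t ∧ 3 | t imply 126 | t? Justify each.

(→) If 126 ∣ t, write t = 126q. Since 126 = 9·14, t = 14·(9q), so 14 ∣ t; and since 126 = 42·3, t = 3·(42q), so 3 ∣ t.

(←) This fails: take t = 42. Both 14 ∣ 42 and 3 ∣ 42, yet 42 is not a multiple of 126 (since 42 = 0·126 + 42), so 126 ∤ 42.

(⇒) holds; (⇐) fails.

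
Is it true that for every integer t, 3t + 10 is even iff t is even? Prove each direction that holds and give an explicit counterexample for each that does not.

Both implications hold.

Forward direction. Suppose 3t + 10 is even. Since 3 is odd, 3t and t have the same parity, so 3t + 10 ≡ t + 10 (mod 2). As 10 is even, 3t + 10 is even exactly when t is even. Thus t is even.

Converse. Suppose t is even; write t = 2j. Then 3t + 10 = 3·(2j) + 10 = 2·3j + 10, which is even.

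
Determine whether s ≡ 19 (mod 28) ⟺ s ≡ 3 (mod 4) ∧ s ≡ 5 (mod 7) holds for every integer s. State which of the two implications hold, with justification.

Both directions hold; the statement is true.

Converse. If s ≡ 3 (mod 4) and s ≡ 5 (mod 7), then by the Chinese remainder theorem s ≡ 19 (mod 28). This is exactly s ≡ 19 (mod 28).

Forward direction. Suppose s ≡ 19 (mod 28); write s = 28j + 19. Since 4 ∣ 28, reducing mod 4 gives s ≡ 19 ≡ 3 (mod 4); since 7 ∣ 28, reducing mod 7 gives s ≡ 19 ≡ 5 (mod 7).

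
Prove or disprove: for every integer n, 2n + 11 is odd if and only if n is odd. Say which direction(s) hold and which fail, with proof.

Forward direction. This fails: take n = 0. Then 2n + 11 = 11, which is odd, yet n = 0 is even, not odd.

Converse. Suppose n is odd. Since 2 is even, 2n is even for every n, so 2n + 11 has the same parity as 11, which is odd. Hence 2n + 11 is odd.

The forward direction fails; the converse holds.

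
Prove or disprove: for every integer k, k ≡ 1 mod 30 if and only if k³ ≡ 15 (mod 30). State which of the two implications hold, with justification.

(⇒) fails and (⇐) fails.

[⇒] This fails: take k = 1. Then 1 ≡ 1 (mod 30), but 1³ = 1 ≡ 1 (mod 30), not 15.

[⇐] This fails: take k = 15. Then 15³ = 3375 ≡ 15 (mod 30), yet 15 ≡ 15 (mod 30), not 1.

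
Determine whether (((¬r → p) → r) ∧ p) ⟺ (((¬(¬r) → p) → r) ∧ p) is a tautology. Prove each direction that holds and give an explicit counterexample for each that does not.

(⇒) Assume the antecedent. If p is true, the antecedent forces (p = T, r = T), and ((¬(¬r) → p) → r) ∧ p holds there. If p is false, the antecedent cannot hold. Either way ((¬(¬r) → p) → r) ∧ p holds.

(⇐) Assume the antecedent. If p is true, the antecedent forces (p = T, r = T), and ((¬r → p) → r) ∧ p holds there. If p is false, the antecedent cannot hold. Either way ((¬r → p) → r) ∧ p holds.

Both directions hold; the statement is true.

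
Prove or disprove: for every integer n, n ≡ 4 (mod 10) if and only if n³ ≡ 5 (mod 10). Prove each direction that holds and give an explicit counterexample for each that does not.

Neither implication holds.

(⟹) This fails: take n = 4. Then 4 ≡ 4 (mod 10), but 4³ = 64 ≡ 4 (mod 10), not 5.

(⟸) This fails: take n = 5. Then 5³ = 125 ≡ 5 (mod 10), yet 5 ≡ 5 (mod 10), not 4.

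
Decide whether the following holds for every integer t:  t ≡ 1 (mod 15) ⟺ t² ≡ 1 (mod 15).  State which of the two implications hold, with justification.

(←) This fails: take t = 4. Then 4² = 16 ≡ 1 (mod 15), yet 4 ≡ 4 (mod 15), not 1.

(→) Suppose t ≡ 1 (mod 15). Write t = 15j + 1. Then (15j + 1)² = 225j² + 30j + 1 = 15(15j² + 2j) + 1, so t² ≡ 1 (mod 15).

Only the forward direction holds.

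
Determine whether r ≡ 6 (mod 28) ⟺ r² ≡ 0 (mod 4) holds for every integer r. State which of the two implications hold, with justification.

Forward direction. Suppose r ≡ 6 (mod 28). Then r² ≡ 6² = 36 (mod 28), and since 4 ∣ 28, also r² ≡ 0 (mod 4).

Converse. This fails: take r = 0. Then 0² = 0 ≡ 0 (mod 4), yet 0 ≡ 0 (mod 28), not 6.

Only the forward implication holds.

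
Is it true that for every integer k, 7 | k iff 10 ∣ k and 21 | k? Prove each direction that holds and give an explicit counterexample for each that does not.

Only the reverse direction holds.

(⇒) This fails: take k = 7. Certainly 7 ∣ 7, but 10 ∤ 7.

(⇐) Suppose 10 ∣ k and 21 ∣ k. Any common multiple of 10 and 21 is a multiple of their lcm; here gcd(10, 21) = 1, so lcm(10, 21) = 10·21 = 210, so 210 ∣ k. Since 7 ∣ 210, it follows that 7 ∣ k.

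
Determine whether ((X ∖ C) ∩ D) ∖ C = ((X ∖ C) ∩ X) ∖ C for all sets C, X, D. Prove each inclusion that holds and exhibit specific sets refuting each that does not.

The sets are not equal: only the forward inclusion holds.

(⟹) Let x ∈ ((X ∖ C) ∩ D) ∖ C. Then x ∈ X ∩ D and x ∉ C, from which x ∈ ((X ∖ C) ∩ X) ∖ C.

(⟸) This inclusion fails. Take C = ∅, X = {1}, D = ∅; then 1 ∈ ((X ∖ C) ∩ X) ∖ C but 1 ∉ ((X ∖ C) ∩ D) ∖ C.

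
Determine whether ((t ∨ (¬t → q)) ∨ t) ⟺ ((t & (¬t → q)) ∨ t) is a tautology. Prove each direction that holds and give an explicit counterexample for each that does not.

Only the reverse direction holds.

[⇒] This fails. Under t = F, q = T, the left side is true but the right side is false.

[⇐] Assume the antecedent. If t is true, (t ∨ (¬t → q)) ∨ t reduces to true regardless of the other variables. If t is false, the antecedent cannot hold. Either way (t ∨ (¬t → q)) ∨ t holds.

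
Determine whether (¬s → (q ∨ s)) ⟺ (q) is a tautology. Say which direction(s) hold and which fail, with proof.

Forward direction. This fails. Under q = F, s = T, the left side is true but the right side is false.

Converse. Assume the antecedent. If q is true, ¬s → (q ∨ s) reduces to true regardless of the other variables. If q is false, the antecedent cannot hold. Either way ¬s → (q ∨ s) holds.

(⇒) fails; (⇐) holds.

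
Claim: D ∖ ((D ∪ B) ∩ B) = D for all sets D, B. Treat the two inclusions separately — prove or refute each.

Forward inclusion. Let x ∈ D ∖ ((D ∪ B) ∩ B). Then x ∈ D and x ∉ B, from which x ∈ D.

Reverse inclusion. This inclusion fails. Take D = {1}, B = {1}; then 1 ∈ D but 1 ∉ D ∖ ((D ∪ B) ∩ B).

(⊆) holds; (⊇) fails.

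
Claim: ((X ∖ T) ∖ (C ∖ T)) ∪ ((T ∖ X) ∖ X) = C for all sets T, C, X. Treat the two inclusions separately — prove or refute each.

Both inclusions fail.

(⟹) This inclusion fails. Take T = {1}, C = ∅, X = ∅; then 1 ∈ ((X ∖ T) ∖ (C ∖ T)) ∪ ((T ∖ X) ∖ X) but 1 ∉ C.

(⟸) This inclusion fails. Take T = ∅, C = {1}, X = ∅; then 1 ∈ C but 1 ∉ ((X ∖ T) ∖ (C ∖ T)) ∪ ((T ∖ X) ∖ X).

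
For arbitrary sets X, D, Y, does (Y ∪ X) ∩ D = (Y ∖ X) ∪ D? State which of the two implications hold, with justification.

Forward inclusion. Let x ∈ (Y ∪ X) ∩ D. Then either x ∈ X ∩ D and x ∉ Y; or x ∈ D ∩ Y and x ∉ X; or x ∈ X ∩ D ∩ Y. In each case x ∈ (Y ∖ X) ∪ D, so (Y ∪ X) ∩ D ⊆ (Y ∖ X) ∪ D.

Reverse inclusion. This inclusion fails. Take X = ∅, D = {1}, Y = ∅; then 1 ∈ (Y ∖ X) ∪ D but 1 ∉ (Y ∪ X) ∩ D.

Only the forward inclusion holds.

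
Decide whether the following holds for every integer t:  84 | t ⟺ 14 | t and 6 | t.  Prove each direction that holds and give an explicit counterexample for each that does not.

Only the forward direction holds.

(⇒) If 84 ∣ t, write t = 84q. Since 84 = 6·14, t = 14·(6q), so 14 ∣ t; and since 84 = 14·6, t = 6·(14q), so 6 ∣ t.

(⇐) This fails: take t = 42. Both 14 ∣ 42 and 6 ∣ 42, yet 42 is not a multiple of 84 (since 42 = 0·84 + 42), so 84 ∤ 42.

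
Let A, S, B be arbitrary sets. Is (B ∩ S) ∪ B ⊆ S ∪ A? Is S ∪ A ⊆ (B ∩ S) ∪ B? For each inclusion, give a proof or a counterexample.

Neither inclusion holds.

(⟹) This inclusion fails. Take A = ∅, S = ∅, B = {1}; then 1 ∈ (B ∩ S) ∪ B but 1 ∉ S ∪ A.

(⟸) This inclusion fails. Take A = {1}, S = ∅, B = ∅; then 1 ∈ S ∪ A but 1 ∉ (B ∩ S) ∪ B.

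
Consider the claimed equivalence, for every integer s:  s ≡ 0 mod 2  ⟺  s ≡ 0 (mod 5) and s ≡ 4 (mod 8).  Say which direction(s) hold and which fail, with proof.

Not equivalent: only (⇐) holds.

(⟹) This fails: s = 0 gives 0 ≡ 0 (mod 2) but 0 ≡ 0 (mod 8), so the conjunction on the right does not hold.

(⟸) Conversely, if s ≡ 0 (mod 5) and s ≡ 4 (mod 8), then by the Chinese remainder theorem s ≡ 20 (mod 40). Since 20 ≡ 0 (mod 2) and 2 ∣ 40, we get s ≡ 0 (mod 2).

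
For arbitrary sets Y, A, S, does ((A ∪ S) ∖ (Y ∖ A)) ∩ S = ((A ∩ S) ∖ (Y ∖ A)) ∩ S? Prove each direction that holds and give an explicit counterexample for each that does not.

(⟸) Let x ∈ ((A ∩ S) ∖ (Y ∖ A)) ∩ S. Then either x ∈ A ∩ S and x ∉ Y; or x ∈ Y ∩ A ∩ S. In each case x ∈ ((A ∪ S) ∖ (Y ∖ A)) ∩ S, so ((A ∩ S) ∖ (Y ∖ A)) ∩ S ⊆ ((A ∪ S) ∖ (Y ∖ A)) ∩ S.

(⟹) This inclusion fails. Take Y = ∅, A = ∅, S = {1}; then 1 ∈ ((A ∪ S) ∖ (Y ∖ A)) ∩ S but 1 ∉ ((A ∩ S) ∖ (Y ∖ A)) ∩ S.

(⊆) fails; (⊇) holds.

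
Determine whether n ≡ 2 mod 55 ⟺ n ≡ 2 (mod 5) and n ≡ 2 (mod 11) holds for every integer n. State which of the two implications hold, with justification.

[⇒] Suppose n ≡ 2 (mod 55); write n = 55j + 2. Since 5 ∣ 55, reducing mod 5 gives n ≡ 2 (mod 5); since 11 ∣ 55, reducing mod 11 gives n ≡ 2 (mod 11).

[⇐] Conversely, if n ≡ 2 (mod 5) and n ≡ 2 (mod 11), then by the Chinese remainder theorem n ≡ 2 (mod 55). This is exactly n ≡ 2 (mod 55).

Equivalent; both directions hold.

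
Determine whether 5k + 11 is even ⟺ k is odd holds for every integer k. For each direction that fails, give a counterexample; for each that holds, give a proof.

(⟹) Suppose 5k + 11 is even. Since 5 is odd, 5k and k have the same parity, so 5k + 11 ≡ k + 11 (mod 2). As 11 is odd, 5k + 11 is even exactly when k is odd. Thus k is odd.

(⟸) Conversely, suppose k is odd; write k = 2j + 1. Then 5k + 11 = 5·(2j + 1) + 11 = 2·5j + 16, which is even.

The biconditional holds.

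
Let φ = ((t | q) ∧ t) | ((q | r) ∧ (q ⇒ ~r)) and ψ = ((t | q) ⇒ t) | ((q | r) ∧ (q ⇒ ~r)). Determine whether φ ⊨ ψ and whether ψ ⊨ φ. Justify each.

Only the forward implication holds.

(⟸) This fails. Under t = F, r = F, q = F, the left side is false but the right side is true.

(⟹) Assume the antecedent. If t is true, the consequent reduces to true regardless of the other variables. If t is false, the antecedent forces (t = F, r = T, q = F) or (t = F, r = F, q = T), and the consequent holds there. Either way the consequent holds.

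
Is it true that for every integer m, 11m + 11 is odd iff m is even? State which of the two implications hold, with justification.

[⇐] Suppose m is even; write m = 2j. Then 11m + 11 = 11·(2j) + 11 = 2·11j + 11, which is odd.

[⇒] Suppose 11m + 11 is odd. Since 11 is odd, 11m and m have the same parity, so 11m + 11 ≡ m + 11 (mod 2). As 11 is odd, 11m + 11 is odd exactly when m is even. Thus m is even.

Equivalent; both directions hold.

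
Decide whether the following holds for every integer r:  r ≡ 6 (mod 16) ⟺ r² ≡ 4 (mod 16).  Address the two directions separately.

(→) Suppose r ≡ 6 (mod 16). Write r = 16j + 6. Then (16j + 6)² = 256j² + 192j + 36 = 16(16j² + 12j + 2) + 4, so r² ≡ 4 (mod 16).

(←) This fails: take r = 2. Then 2² = 4 ≡ 4 (mod 16), yet 2 ≡ 2 (mod 16), not 6.

Not equivalent: only (⇒) holds.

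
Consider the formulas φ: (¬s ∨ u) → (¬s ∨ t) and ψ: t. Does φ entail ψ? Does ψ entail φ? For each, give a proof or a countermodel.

[⇒] This fails. Under t = F, s = F, u = F, the left side is true but the right side is false.

[⇐] Assume the antecedent. If t is true, (¬s ∨ u) → (¬s ∨ t) reduces to true regardless of the other variables. If t is false, the antecedent cannot hold. Either way (¬s ∨ u) → (¬s ∨ t) holds.

Only the converse holds.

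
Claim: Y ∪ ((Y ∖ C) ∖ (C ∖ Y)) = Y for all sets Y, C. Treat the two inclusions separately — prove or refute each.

(⟹) Let x ∈ Y ∪ ((Y ∖ C) ∖ (C ∖ Y)). Then either x ∈ Y and x ∉ C; or x ∈ Y ∩ C. In each case x ∈ Y, so Y ∪ ((Y ∖ C) ∖ (C ∖ Y)) ⊆ Y.

(⟸) Let x ∈ Y. Then either x ∈ Y and x ∉ C; or x ∈ Y ∩ C. In each case x ∈ Y ∪ ((Y ∖ C) ∖ (C ∖ Y)), so Y ⊆ Y ∪ ((Y ∖ C) ∖ (C ∖ Y)).

Both inclusions hold.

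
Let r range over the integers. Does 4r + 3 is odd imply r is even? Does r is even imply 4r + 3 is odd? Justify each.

Only the reverse direction holds.

(←) Suppose r is even. Since 4 is even, 4r is even for every r, so 4r + 3 has the same parity as 3, which is odd. Hence 4r + 3 is odd.

(→) This fails: take r = 5. Then 4r + 3 = 23, which is odd, yet r = 5 is odd, not even.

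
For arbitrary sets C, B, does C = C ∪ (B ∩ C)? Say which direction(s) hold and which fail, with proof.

Both inclusions hold; the sets are equal.

Forward inclusion. Let x ∈ C. Then either x ∈ C and x ∉ B; or x ∈ C ∩ B. In each case x ∈ C ∪ (B ∩ C), so C ⊆ C ∪ (B ∩ C).

Reverse inclusion. Let x ∈ C ∪ (B ∩ C). Then either x ∈ C and x ∉ B; or x ∈ C ∩ B. In each case x ∈ C, so C ∪ (B ∩ C) ⊆ C.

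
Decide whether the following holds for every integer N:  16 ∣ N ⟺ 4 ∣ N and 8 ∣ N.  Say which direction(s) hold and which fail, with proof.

The forward direction holds; the converse fails.

Converse. This fails: take N = 8. Both 4 ∣ 8 and 8 ∣ 8, yet 8 is not a multiple of 16 (since 8 = 0·16 + 8), so 16 ∤ 8.

Forward direction. If 16 ∣ N, write N = 16q. Since 16 = 4·4, N = 4·(4q), so 4 ∣ N; and since 16 = 2·8, N = 8·(2q), so 8 ∣ N.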